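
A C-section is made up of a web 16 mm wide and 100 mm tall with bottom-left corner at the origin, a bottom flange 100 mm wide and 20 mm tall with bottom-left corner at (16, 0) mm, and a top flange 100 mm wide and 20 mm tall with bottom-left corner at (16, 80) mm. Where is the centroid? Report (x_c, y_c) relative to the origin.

x_c = 49.43 mm, y_c = 50.00 mm

Part | A | x̄ᵢ | ȳᵢ | A·x̄ᵢ | A·ȳᵢ
web | 1600.00 | 8.00 | 50.00 | 12800.00 | 80000.00
bottom flange | 2000.00 | 66.00 | 10.00 | 132000.00 | 20000.00
top flange | 2000.00 | 66.00 | 90.00 | 132000.00 | 180000.00
Σ | 5600.00 |  |  | 276800.00 | 280000.00
x_c = 276800.00 / 5600.00 = 49.43 mm
y_c = 280000.00 / 5600.00 = 50.00 mm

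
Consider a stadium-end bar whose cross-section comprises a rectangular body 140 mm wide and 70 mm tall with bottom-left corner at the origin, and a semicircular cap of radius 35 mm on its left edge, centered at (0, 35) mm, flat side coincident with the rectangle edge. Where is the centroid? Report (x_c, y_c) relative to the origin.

rectangular body: A = 140 × 70 = 9800.00, centroid at (70.00, 35.00).
semicircular end: A = ½π·35² = 1924.23, centroid at (-14.85, 35.00).
ΣA = 11724.23 mm²
ΣAx_c = (9800.00)(70.00) + (1924.23)(-14.85) = 657416.67 mm³
ΣAy_c = (9800.00)(35.00) + (1924.23)(35.00) = 410347.89 mm³
x_c = 657416.67 / 11724.23 = 56.07 mm
y_c = 410347.89 / 11724.23 = 35.00 mm

x_c = 56.07 mm, y_c = 35.00 mm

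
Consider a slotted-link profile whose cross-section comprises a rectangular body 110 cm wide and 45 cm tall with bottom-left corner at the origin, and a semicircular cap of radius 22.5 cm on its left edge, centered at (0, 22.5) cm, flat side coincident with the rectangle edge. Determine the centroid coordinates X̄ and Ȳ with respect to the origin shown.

X̄ = 46.07 cm, Ȳ = 22.50 cm

rectangular body: A = 110 × 45 = 4950.00, centroid at (55.00, 22.50).
semicircular end: A = ½π·22.5² = 795.22, centroid at (-9.55, 22.50).
ΣA = 5745.22 cm², ΣAX̄ = 264656.25 cm³, ΣAȲ = 129267.35 cm³.
X̄ = 264656.25/5745.22 = 46.07 cm; Ȳ = 129267.35/5745.22 = 22.50 cm.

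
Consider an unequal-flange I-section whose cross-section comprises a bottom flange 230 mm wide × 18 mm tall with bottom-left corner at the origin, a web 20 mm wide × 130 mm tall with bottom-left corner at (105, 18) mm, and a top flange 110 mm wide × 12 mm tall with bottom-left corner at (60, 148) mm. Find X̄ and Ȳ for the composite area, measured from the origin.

bottom flange: A = 230 × 18 = 4140.00, centroid at (115.00, 9.00).
web: A = 20 × 130 = 2600.00, centroid at (115.00, 83.00).
top flange: A = 110 × 12 = 1320.00, centroid at (115.00, 154.00).
ΣA = 8060.00 mm², ΣAX̄ = 926900.00 mm³, ΣAȲ = 456340.00 mm³.
X̄ = 926900.00/8060.00 = 115.00 mm; Ȳ = 456340.00/8060.00 = 56.62 mm.

X̄ = 115.00 mm, Ȳ = 56.62 mm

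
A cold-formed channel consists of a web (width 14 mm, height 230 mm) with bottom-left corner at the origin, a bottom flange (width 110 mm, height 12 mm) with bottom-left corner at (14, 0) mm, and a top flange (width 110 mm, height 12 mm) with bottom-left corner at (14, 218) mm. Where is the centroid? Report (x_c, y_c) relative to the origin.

web: A = 14 × 230 = 3220.00, centroid at (7.00, 115.00).
bottom flange: A = 110 × 12 = 1320.00, centroid at (69.00, 6.00).
top flange: A = 110 × 12 = 1320.00, centroid at (69.00, 224.00).
ΣA = 5860.00 mm²
ΣAx_c = (3220.00)(7.00) + (1320.00)(69.00) + (1320.00)(69.00) = 204700.00 mm³
ΣAy_c = (3220.00)(115.00) + (1320.00)(6.00) + (1320.00)(224.00) = 673900.00 mm³
x_c = 204700.00 / 5860.00 = 34.93 mm
y_c = 673900.00 / 5860.00 = 115.00 mm

x_c = 34.93 mm, y_c = 115.00 mm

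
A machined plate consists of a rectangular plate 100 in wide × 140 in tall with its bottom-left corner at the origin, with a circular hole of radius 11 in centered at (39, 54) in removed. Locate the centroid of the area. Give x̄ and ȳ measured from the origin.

x̄ = 50.31 in, ȳ = 70.45 in

plate: A = 100 × 140 = 14000.00, centroid at (50.00, 70.00).
hole: A = −π·11² = -380.13, centroid at (39.00, 54.00).
ΣA = 13619.87 in²
ΣAx̄ = (14000.00)(50.00) + (-380.13)(39.00) = 685174.82 in³
ΣAȳ = (14000.00)(70.00) + (-380.13)(54.00) = 959472.83 in³
x̄ = 685174.82 / 13619.87 = 50.31 in
ȳ = 959472.83 / 13619.87 = 70.45 in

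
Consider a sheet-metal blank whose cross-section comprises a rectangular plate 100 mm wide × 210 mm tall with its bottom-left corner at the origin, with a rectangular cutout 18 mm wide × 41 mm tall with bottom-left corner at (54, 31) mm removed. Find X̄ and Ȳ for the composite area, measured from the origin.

X̄ = 49.53 mm, Ȳ = 106.95 mm

plate: A = 100 × 210 = 21000.00, centroid at (50.00, 105.00).
hole: A = −(18 × 41) = -738.00, centroid at (63.00, 51.50).
ΣA = 20262.00 mm²
ΣAX̄ = (21000.00)(50.00) + (-738.00)(63.00) = 1003506.00 mm³
ΣAȲ = (21000.00)(105.00) + (-738.00)(51.50) = 2166993.00 mm³
X̄ = 1003506.00 / 20262.00 = 49.53 mm
Ȳ = 2166993.00 / 20262.00 = 106.95 mm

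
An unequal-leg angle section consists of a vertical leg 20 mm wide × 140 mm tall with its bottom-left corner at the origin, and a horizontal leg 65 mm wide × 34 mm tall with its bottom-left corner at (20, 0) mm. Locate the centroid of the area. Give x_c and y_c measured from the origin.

vertical leg: A = 20 × 140 = 2800.00, centroid at (10.00, 70.00).
horizontal leg: A = 65 × 34 = 2210.00, centroid at (52.50, 17.00).
ΣA = 5010.00 mm², ΣAx_c = 144025.00 mm³, ΣAy_c = 233570.00 mm³.
x_c = 144025.00/5010.00 = 28.75 mm; y_c = 233570.00/5010.00 = 46.62 mm.

x_c = 28.75 mm, y_c = 46.62 mm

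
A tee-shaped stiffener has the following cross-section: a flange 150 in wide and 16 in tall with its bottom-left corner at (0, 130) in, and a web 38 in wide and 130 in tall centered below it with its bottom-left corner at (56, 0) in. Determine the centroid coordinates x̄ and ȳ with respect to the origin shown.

x̄ = 75.00 in, ȳ = 88.87 in

web: A = 38 × 130 = 4940.00, centroid at (75.00, 65.00).
flange: A = 150 × 16 = 2400.00, centroid at (75.00, 138.00).
ΣA = 7340.00 in²
ΣAx̄ = (4940.00)(75.00) + (2400.00)(75.00) = 550500.00 in³
ΣAȳ = (4940.00)(65.00) + (2400.00)(138.00) = 652300.00 in³
x̄ = 550500.00 / 7340.00 = 75.00 in
ȳ = 652300.00 / 7340.00 = 88.87 in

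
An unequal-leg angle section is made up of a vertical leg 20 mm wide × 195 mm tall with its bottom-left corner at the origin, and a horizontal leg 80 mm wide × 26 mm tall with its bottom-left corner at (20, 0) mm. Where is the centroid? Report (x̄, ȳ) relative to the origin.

vertical leg: A = 20 × 195 = 3900.00, centroid at (10.00, 97.50).
horizontal leg: A = 80 × 26 = 2080.00, centroid at (60.00, 13.00).
ΣA = 5980.00 mm²
ΣAx̄ = (3900.00)(10.00) + (2080.00)(60.00) = 163800.00 mm³
ΣAȳ = (3900.00)(97.50) + (2080.00)(13.00) = 407290.00 mm³
x̄ = 163800.00 / 5980.00 = 27.39 mm
ȳ = 407290.00 / 5980.00 = 68.11 mm

x̄ = 27.39 mm, ȳ = 68.11 mm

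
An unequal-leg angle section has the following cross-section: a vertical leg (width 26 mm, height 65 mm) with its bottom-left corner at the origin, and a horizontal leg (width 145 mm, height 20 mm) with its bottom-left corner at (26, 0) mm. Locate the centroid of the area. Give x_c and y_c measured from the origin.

x_c = 67.02 mm, y_c = 18.28 mm

vertical leg: A = 26 × 65 = 1690.00, centroid at (13.00, 32.50).
horizontal leg: A = 145 × 20 = 2900.00, centroid at (98.50, 10.00).
ΣA = 4590.00 mm², ΣAx_c = 307620.00 mm³, ΣAy_c = 83925.00 mm³.
x_c = 307620.00/4590.00 = 67.02 mm; y_c = 83925.00/4590.00 = 18.28 mm.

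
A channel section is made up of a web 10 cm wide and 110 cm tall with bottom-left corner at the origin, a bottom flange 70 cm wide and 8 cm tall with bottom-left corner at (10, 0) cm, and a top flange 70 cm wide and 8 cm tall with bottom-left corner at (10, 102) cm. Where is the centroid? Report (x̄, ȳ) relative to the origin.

Part | A | x̄ᵢ | ȳᵢ | A·x̄ᵢ | A·ȳᵢ
web | 1100.00 | 5.00 | 55.00 | 5500.00 | 60500.00
bottom flange | 560.00 | 45.00 | 4.00 | 25200.00 | 2240.00
top flange | 560.00 | 45.00 | 106.00 | 25200.00 | 59360.00
Σ | 2220.00 |  |  | 55900.00 | 122100.00
x̄ = 55900.00 / 2220.00 = 25.18 cm
ȳ = 122100.00 / 2220.00 = 55.00 cm

x̄ = 25.18 cm, ȳ = 55.00 cm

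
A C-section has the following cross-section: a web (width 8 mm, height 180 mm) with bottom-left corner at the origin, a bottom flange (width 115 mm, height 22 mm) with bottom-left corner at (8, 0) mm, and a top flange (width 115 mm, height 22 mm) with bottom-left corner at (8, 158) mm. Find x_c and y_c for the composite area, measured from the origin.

x_c = 51.88 mm, y_c = 90.00 mm

Part | A | x̄ᵢ | ȳᵢ | A·x̄ᵢ | A·ȳᵢ
web | 1440.00 | 4.00 | 90.00 | 5760.00 | 129600.00
bottom flange | 2530.00 | 65.50 | 11.00 | 165715.00 | 27830.00
top flange | 2530.00 | 65.50 | 169.00 | 165715.00 | 427570.00
Σ | 6500.00 |  |  | 337190.00 | 585000.00
x_c = 337190.00 / 6500.00 = 51.88 mm
y_c = 585000.00 / 6500.00 = 90.00 mm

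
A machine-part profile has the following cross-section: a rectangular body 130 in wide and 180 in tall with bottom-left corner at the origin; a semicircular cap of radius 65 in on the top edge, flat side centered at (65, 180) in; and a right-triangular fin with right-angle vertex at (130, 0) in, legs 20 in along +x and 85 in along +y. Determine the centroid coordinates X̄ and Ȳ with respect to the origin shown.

Part | A | x̄ᵢ | ȳᵢ | A·x̄ᵢ | A·ȳᵢ
rectangular body | 23400.00 | 65.00 | 90.00 | 1521000.00 | 2106000.00
semicircular top | 6636.61 | 65.00 | 207.59 | 431379.94 | 1377673.94
triangular fin | 850.00 | 136.67 | 28.33 | 116166.67 | 24083.33
Σ | 30886.61 |  |  | 2068546.61 | 3507757.27
X̄ = 2068546.61 / 30886.61 = 66.97 in
Ȳ = 3507757.27 / 30886.61 = 113.57 in

X̄ = 66.97 in, Ȳ = 113.57 in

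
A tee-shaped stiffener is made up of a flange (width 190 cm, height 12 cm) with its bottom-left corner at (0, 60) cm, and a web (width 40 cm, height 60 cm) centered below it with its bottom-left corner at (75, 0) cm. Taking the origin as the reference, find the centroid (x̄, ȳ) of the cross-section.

web: A = 40 × 60 = 2400.00, centroid at (95.00, 30.00).
flange: A = 190 × 12 = 2280.00, centroid at (95.00, 66.00).
ΣA = 4680.00 cm²
ΣAx̄ = (2400.00)(95.00) + (2280.00)(95.00) = 444600.00 cm³
ΣAȳ = (2400.00)(30.00) + (2280.00)(66.00) = 222480.00 cm³
x̄ = 444600.00 / 4680.00 = 95.00 cm
ȳ = 222480.00 / 4680.00 = 47.54 cm

x̄ = 95.00 cm, ȳ = 47.54 cm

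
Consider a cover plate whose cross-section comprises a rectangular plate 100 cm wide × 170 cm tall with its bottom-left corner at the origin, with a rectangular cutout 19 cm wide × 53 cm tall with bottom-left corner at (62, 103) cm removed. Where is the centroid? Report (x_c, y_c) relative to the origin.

x_c = 48.65 cm, y_c = 82.20 cm

Part | A | x̄ᵢ | ȳᵢ | A·x̄ᵢ | A·ȳᵢ
plate | 17000.00 | 50.00 | 85.00 | 850000.00 | 1445000.00
hole | -1007.00 | 71.50 | 129.50 | -72000.50 | -130406.50
Σ | 15993.00 |  |  | 777999.50 | 1314593.50
x_c = 777999.50 / 15993.00 = 48.65 cm
y_c = 1314593.50 / 15993.00 = 82.20 cm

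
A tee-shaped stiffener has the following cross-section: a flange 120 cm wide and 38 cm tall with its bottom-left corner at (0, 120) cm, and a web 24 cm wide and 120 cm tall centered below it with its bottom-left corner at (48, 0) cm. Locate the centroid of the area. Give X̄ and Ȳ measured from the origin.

X̄ = 60.00 cm, Ȳ = 108.42 cm

web: A = 24 × 120 = 2880.00, centroid at (60.00, 60.00).
flange: A = 120 × 38 = 4560.00, centroid at (60.00, 139.00).
ΣA = 7440.00 cm², ΣAX̄ = 446400.00 cm³, ΣAȲ = 806640.00 cm³.
X̄ = 446400.00/7440.00 = 60.00 cm; Ȳ = 806640.00/7440.00 = 108.42 cm.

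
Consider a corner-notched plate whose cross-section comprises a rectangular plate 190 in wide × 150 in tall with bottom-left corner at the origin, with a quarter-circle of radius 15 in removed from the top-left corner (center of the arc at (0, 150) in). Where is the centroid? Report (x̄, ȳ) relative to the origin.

plate: A = 190 × 150 = 28500.00, centroid at (95.00, 75.00).
removed quarter-circle: A = −¼π·15² = -176.71, centroid at (6.37, 143.63).
ΣA = 28323.29 in², ΣAx̄ = 2706375.00 in³, ΣAȳ = 2112117.81 in³.
x̄ = 2706375.00/28323.29 = 95.55 in; ȳ = 2112117.81/28323.29 = 74.57 in.

x̄ = 95.55 in, ȳ = 74.57 in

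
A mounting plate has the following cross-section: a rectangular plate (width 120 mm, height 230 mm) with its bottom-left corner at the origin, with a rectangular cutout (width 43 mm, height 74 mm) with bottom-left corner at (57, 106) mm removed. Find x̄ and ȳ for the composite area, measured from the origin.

Part | A | x̄ᵢ | ȳᵢ | A·x̄ᵢ | A·ȳᵢ
plate | 27600.00 | 60.00 | 115.00 | 1656000.00 | 3174000.00
hole | -3182.00 | 78.50 | 143.00 | -249787.00 | -455026.00
Σ | 24418.00 |  |  | 1406213.00 | 2718974.00
x̄ = 1406213.00 / 24418.00 = 57.59 mm
ȳ = 2718974.00 / 24418.00 = 111.35 mm

x̄ = 57.59 mm, ȳ = 111.35 mm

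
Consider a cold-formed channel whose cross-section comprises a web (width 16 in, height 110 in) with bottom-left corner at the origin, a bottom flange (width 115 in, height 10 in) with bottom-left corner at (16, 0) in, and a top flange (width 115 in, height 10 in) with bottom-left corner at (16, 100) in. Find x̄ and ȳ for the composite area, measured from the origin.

Part | A | x̄ᵢ | ȳᵢ | A·x̄ᵢ | A·ȳᵢ
web | 1760.00 | 8.00 | 55.00 | 14080.00 | 96800.00
bottom flange | 1150.00 | 73.50 | 5.00 | 84525.00 | 5750.00
top flange | 1150.00 | 73.50 | 105.00 | 84525.00 | 120750.00
Σ | 4060.00 |  |  | 183130.00 | 223300.00
x̄ = 183130.00 / 4060.00 = 45.11 in
ȳ = 223300.00 / 4060.00 = 55.00 in

x̄ = 45.11 in, ȳ = 55.00 in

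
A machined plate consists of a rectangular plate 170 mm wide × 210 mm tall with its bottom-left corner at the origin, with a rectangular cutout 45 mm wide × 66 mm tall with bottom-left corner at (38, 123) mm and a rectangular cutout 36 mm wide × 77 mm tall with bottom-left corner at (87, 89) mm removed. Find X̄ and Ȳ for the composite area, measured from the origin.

X̄ = 85.58 mm, Ȳ = 97.86 mm

plate: A = 170 × 210 = 35700.00, centroid at (85.00, 105.00).
hole 1: A = −(45 × 66) = -2970.00, centroid at (60.50, 156.00).
hole 2: A = −(36 × 77) = -2772.00, centroid at (105.00, 127.50).
ΣA = 29958.00 mm², ΣAX̄ = 2563755.00 mm³, ΣAȲ = 2931750.00 mm³.
X̄ = 2563755.00/29958.00 = 85.58 mm; Ȳ = 2931750.00/29958.00 = 97.86 mm.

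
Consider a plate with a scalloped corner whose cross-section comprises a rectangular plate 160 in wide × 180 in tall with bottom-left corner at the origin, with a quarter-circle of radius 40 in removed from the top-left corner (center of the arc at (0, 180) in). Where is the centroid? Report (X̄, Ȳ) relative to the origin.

plate: A = 160 × 180 = 28800.00, centroid at (80.00, 90.00).
removed quarter-circle: A = −¼π·40² = -1256.64, centroid at (16.98, 163.02).
ΣA = 27543.36 in²
ΣAX̄ = (28800.00)(80.00) + (-1256.64)(16.98) = 2282666.67 in³
ΣAȲ = (28800.00)(90.00) + (-1256.64)(163.02) = 2387138.66 in³
X̄ = 2282666.67 / 27543.36 = 82.88 in
Ȳ = 2387138.66 / 27543.36 = 86.67 in

X̄ = 82.88 in, Ȳ = 86.67 in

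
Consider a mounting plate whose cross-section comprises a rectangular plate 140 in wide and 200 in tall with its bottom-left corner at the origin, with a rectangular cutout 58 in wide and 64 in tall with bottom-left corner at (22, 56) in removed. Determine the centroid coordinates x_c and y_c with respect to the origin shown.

x_c = 72.90 in, y_c = 101.83 in

plate: A = 140 × 200 = 28000.00, centroid at (70.00, 100.00).
hole: A = −(58 × 64) = -3712.00, centroid at (51.00, 88.00).
ΣA = 24288.00 in²
ΣAx_c = (28000.00)(70.00) + (-3712.00)(51.00) = 1770688.00 in³
ΣAy_c = (28000.00)(100.00) + (-3712.00)(88.00) = 2473344.00 in³
x_c = 1770688.00 / 24288.00 = 72.90 in
y_c = 2473344.00 / 24288.00 = 101.83 in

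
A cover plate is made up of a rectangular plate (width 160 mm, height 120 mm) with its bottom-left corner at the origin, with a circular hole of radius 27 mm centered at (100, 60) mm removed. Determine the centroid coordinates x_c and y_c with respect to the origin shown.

plate: A = 160 × 120 = 19200.00, centroid at (80.00, 60.00).
hole: A = −π·27² = -2290.22, centroid at (100.00, 60.00).
ΣA = 16909.78 mm²
ΣAx_c = (19200.00)(80.00) + (-2290.22)(100.00) = 1306977.90 mm³
ΣAy_c = (19200.00)(60.00) + (-2290.22)(60.00) = 1014586.74 mm³
x_c = 1306977.90 / 16909.78 = 77.29 mm
y_c = 1014586.74 / 16909.78 = 60.00 mm

x_c = 77.29 mm, y_c = 60.00 mm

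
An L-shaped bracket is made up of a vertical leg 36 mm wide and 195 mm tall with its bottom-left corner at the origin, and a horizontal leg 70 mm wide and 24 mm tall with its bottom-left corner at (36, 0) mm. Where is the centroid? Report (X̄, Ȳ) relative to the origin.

X̄ = 28.23 mm, Ȳ = 80.99 mm

Part | A | x̄ᵢ | ȳᵢ | A·x̄ᵢ | A·ȳᵢ
vertical leg | 7020.00 | 18.00 | 97.50 | 126360.00 | 684450.00
horizontal leg | 1680.00 | 71.00 | 12.00 | 119280.00 | 20160.00
Σ | 8700.00 |  |  | 245640.00 | 704610.00
X̄ = 245640.00 / 8700.00 = 28.23 mm
Ȳ = 704610.00 / 8700.00 = 80.99 mm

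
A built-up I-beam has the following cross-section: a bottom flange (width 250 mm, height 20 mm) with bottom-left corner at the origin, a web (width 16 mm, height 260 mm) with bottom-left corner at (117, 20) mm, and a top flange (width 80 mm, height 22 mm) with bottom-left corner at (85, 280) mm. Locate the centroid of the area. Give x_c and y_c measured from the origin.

Part | A | x̄ᵢ | ȳᵢ | A·x̄ᵢ | A·ȳᵢ
bottom flange | 5000.00 | 125.00 | 10.00 | 625000.00 | 50000.00
web | 4160.00 | 125.00 | 150.00 | 520000.00 | 624000.00
top flange | 1760.00 | 125.00 | 291.00 | 220000.00 | 512160.00
Σ | 10920.00 |  |  | 1365000.00 | 1186160.00
x_c = 1365000.00 / 10920.00 = 125.00 mm
y_c = 1186160.00 / 10920.00 = 108.62 mm

x_c = 125.00 mm, y_c = 108.62 mm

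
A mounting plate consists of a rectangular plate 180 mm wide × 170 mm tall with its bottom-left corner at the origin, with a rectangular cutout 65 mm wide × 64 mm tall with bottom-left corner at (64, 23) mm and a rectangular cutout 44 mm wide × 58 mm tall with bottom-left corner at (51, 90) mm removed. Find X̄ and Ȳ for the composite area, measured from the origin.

X̄ = 90.68 mm, Ȳ = 86.59 mm

Part | A | x̄ᵢ | ȳᵢ | A·x̄ᵢ | A·ȳᵢ
plate | 30600.00 | 90.00 | 85.00 | 2754000.00 | 2601000.00
hole 1 | -4160.00 | 96.50 | 55.00 | -401440.00 | -228800.00
hole 2 | -2552.00 | 73.00 | 119.00 | -186296.00 | -303688.00
Σ | 23888.00 |  |  | 2166264.00 | 2068512.00
X̄ = 2166264.00 / 23888.00 = 90.68 mm
Ȳ = 2068512.00 / 23888.00 = 86.59 mm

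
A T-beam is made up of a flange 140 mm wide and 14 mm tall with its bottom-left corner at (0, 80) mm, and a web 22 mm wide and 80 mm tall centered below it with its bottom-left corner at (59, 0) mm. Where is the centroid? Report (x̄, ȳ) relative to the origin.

Part | A | x̄ᵢ | ȳᵢ | A·x̄ᵢ | A·ȳᵢ
web | 1760.00 | 70.00 | 40.00 | 123200.00 | 70400.00
flange | 1960.00 | 70.00 | 87.00 | 137200.00 | 170520.00
Σ | 3720.00 |  |  | 260400.00 | 240920.00
x̄ = 260400.00 / 3720.00 = 70.00 mm
ȳ = 240920.00 / 3720.00 = 64.76 mm

x̄ = 70.00 mm, ȳ = 64.76 mm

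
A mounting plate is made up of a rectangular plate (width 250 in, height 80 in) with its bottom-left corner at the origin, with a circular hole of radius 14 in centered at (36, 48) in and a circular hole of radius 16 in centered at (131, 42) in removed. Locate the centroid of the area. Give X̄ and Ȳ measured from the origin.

plate: A = 250 × 80 = 20000.00, centroid at (125.00, 40.00).
hole 1: A = −π·14² = -615.75, centroid at (36.00, 48.00).
hole 2: A = −π·16² = -804.25, centroid at (131.00, 42.00).
ΣA = 18580.00 in², ΣAX̄ = 2372476.47 in³, ΣAȲ = 736665.49 in³.
X̄ = 2372476.47/18580.00 = 127.69 in; Ȳ = 736665.49/18580.00 = 39.65 in.

X̄ = 127.69 in, Ȳ = 39.65 in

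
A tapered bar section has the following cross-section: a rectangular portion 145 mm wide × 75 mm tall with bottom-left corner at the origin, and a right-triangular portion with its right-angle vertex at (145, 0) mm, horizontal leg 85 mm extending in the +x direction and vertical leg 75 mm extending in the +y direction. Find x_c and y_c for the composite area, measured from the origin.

x_c = 95.36 mm, y_c = 34.67 mm

rectangular portion: A = 145 × 75 = 10875.00, centroid at (72.50, 37.50).
triangular portion: A = ½·85·75 = 3187.50, centroid at (173.33, 25.00).
ΣA = 14062.50 mm², ΣAx_c = 1340937.50 mm³, ΣAy_c = 487500.00 mm³.
x_c = 1340937.50/14062.50 = 95.36 mm; y_c = 487500.00/14062.50 = 34.67 mm.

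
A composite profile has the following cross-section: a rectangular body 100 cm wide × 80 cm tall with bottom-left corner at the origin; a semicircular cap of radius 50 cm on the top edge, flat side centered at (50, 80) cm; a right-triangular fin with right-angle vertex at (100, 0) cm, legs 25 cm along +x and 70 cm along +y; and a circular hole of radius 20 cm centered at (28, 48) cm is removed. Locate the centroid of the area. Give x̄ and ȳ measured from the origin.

x̄ = 56.82 cm, ȳ = 58.69 cm

rectangular body: A = 100 × 80 = 8000.00, centroid at (50.00, 40.00).
semicircular top: A = ½π·50² = 3926.99, centroid at (50.00, 101.22).
triangular fin: A = ½·25·70 = 875.00, centroid at (108.33, 23.33).
hole: A = −π·20² = -1256.64, centroid at (28.00, 48.00).
ΣA = 11545.35 cm²
ΣAx̄ = (8000.00)(50.00) + (3926.99)(50.00) + (875.00)(108.33) + (-1256.64)(28.00) = 655955.37 cm³
ΣAȳ = (8000.00)(40.00) + (3926.99)(101.22) + (875.00)(23.33) + (-1256.64)(48.00) = 677590.69 cm³
x̄ = 655955.37 / 11545.35 = 56.82 cm
ȳ = 677590.69 / 11545.35 = 58.69 cm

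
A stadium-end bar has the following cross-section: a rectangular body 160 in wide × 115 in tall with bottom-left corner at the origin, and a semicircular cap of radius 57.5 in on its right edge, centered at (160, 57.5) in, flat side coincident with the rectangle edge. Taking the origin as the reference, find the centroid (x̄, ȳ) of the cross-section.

rectangular body: A = 160 × 115 = 18400.00, centroid at (80.00, 57.50).
semicircular end: A = ½π·57.5² = 5193.45, centroid at (184.40, 57.50).
ΣA = 23593.45 in², ΣAx̄ = 2429690.84 in³, ΣAȳ = 1356623.11 in³.
x̄ = 2429690.84/23593.45 = 102.98 in; ȳ = 1356623.11/23593.45 = 57.50 in.

x̄ = 102.98 in, ȳ = 57.50 in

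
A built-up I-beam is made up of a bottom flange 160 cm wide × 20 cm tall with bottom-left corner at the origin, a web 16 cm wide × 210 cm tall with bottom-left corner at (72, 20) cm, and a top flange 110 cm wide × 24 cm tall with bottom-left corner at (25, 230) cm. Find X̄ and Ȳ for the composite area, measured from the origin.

X̄ = 80.00 cm, Ȳ = 118.57 cm

bottom flange: A = 160 × 20 = 3200.00, centroid at (80.00, 10.00).
web: A = 16 × 210 = 3360.00, centroid at (80.00, 125.00).
top flange: A = 110 × 24 = 2640.00, centroid at (80.00, 242.00).
ΣA = 9200.00 cm², ΣAX̄ = 736000.00 cm³, ΣAȲ = 1090880.00 cm³.
X̄ = 736000.00/9200.00 = 80.00 cm; Ȳ = 1090880.00/9200.00 = 118.57 cm.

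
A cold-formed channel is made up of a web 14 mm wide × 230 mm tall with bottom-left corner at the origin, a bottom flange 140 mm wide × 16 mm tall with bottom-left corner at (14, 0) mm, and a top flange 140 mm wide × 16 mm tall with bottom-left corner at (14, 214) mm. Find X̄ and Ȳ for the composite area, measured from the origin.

X̄ = 51.80 mm, Ȳ = 115.00 mm

web: A = 14 × 230 = 3220.00, centroid at (7.00, 115.00).
bottom flange: A = 140 × 16 = 2240.00, centroid at (84.00, 8.00).
top flange: A = 140 × 16 = 2240.00, centroid at (84.00, 222.00).
ΣA = 7700.00 mm²
ΣAX̄ = (3220.00)(7.00) + (2240.00)(84.00) + (2240.00)(84.00) = 398860.00 mm³
ΣAȲ = (3220.00)(115.00) + (2240.00)(8.00) + (2240.00)(222.00) = 885500.00 mm³
X̄ = 398860.00 / 7700.00 = 51.80 mm
Ȳ = 885500.00 / 7700.00 = 115.00 mm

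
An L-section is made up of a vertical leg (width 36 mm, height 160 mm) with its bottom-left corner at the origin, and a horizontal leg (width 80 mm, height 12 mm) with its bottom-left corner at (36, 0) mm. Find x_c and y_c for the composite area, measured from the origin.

Part | A | x̄ᵢ | ȳᵢ | A·x̄ᵢ | A·ȳᵢ
vertical leg | 5760.00 | 18.00 | 80.00 | 103680.00 | 460800.00
horizontal leg | 960.00 | 76.00 | 6.00 | 72960.00 | 5760.00
Σ | 6720.00 |  |  | 176640.00 | 466560.00
x_c = 176640.00 / 6720.00 = 26.29 mm
y_c = 466560.00 / 6720.00 = 69.43 mm

x_c = 26.29 mm, y_c = 69.43 mm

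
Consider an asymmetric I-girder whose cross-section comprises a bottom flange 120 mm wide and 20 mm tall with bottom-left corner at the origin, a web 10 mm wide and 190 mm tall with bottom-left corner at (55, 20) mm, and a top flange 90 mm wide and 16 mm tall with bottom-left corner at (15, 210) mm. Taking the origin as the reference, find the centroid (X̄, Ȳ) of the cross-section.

bottom flange: A = 120 × 20 = 2400.00, centroid at (60.00, 10.00).
web: A = 10 × 190 = 1900.00, centroid at (60.00, 115.00).
top flange: A = 90 × 16 = 1440.00, centroid at (60.00, 218.00).
ΣA = 5740.00 mm²
ΣAX̄ = (2400.00)(60.00) + (1900.00)(60.00) + (1440.00)(60.00) = 344400.00 mm³
ΣAȲ = (2400.00)(10.00) + (1900.00)(115.00) + (1440.00)(218.00) = 556420.00 mm³
X̄ = 344400.00 / 5740.00 = 60.00 mm
Ȳ = 556420.00 / 5740.00 = 96.94 mm

X̄ = 60.00 mm, Ȳ = 96.94 mm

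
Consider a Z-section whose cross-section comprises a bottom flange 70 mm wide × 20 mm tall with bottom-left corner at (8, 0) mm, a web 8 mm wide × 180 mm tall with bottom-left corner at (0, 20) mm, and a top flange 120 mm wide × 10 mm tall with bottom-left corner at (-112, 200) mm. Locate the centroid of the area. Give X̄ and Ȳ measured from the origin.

Part | A | x̄ᵢ | ȳᵢ | A·x̄ᵢ | A·ȳᵢ
bottom flange | 1400.00 | 43.00 | 10.00 | 60200.00 | 14000.00
web | 1440.00 | 4.00 | 110.00 | 5760.00 | 158400.00
top flange | 1200.00 | -52.00 | 205.00 | -62400.00 | 246000.00
Σ | 4040.00 |  |  | 3560.00 | 418400.00
X̄ = 3560.00 / 4040.00 = 0.88 mm
Ȳ = 418400.00 / 4040.00 = 103.56 mm

X̄ = 0.88 mm, Ȳ = 103.56 mm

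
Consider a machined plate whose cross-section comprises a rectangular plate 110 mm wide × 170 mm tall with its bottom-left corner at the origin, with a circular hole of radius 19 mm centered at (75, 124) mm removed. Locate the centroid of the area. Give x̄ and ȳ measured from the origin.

Part | A | x̄ᵢ | ȳᵢ | A·x̄ᵢ | A·ȳᵢ
plate | 18700.00 | 55.00 | 85.00 | 1028500.00 | 1589500.00
hole | -1134.11 | 75.00 | 124.00 | -85058.62 | -140630.25
Σ | 17565.89 |  |  | 943441.38 | 1448869.75
x̄ = 943441.38 / 17565.89 = 53.71 mm
ȳ = 1448869.75 / 17565.89 = 82.48 mm

x̄ = 53.71 mm, ȳ = 82.48 mm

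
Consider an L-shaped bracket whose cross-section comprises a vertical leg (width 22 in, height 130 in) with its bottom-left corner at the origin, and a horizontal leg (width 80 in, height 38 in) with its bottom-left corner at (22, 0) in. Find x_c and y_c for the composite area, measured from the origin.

Part | A | x̄ᵢ | ȳᵢ | A·x̄ᵢ | A·ȳᵢ
vertical leg | 2860.00 | 11.00 | 65.00 | 31460.00 | 185900.00
horizontal leg | 3040.00 | 62.00 | 19.00 | 188480.00 | 57760.00
Σ | 5900.00 |  |  | 219940.00 | 243660.00
x_c = 219940.00 / 5900.00 = 37.28 in
y_c = 243660.00 / 5900.00 = 41.30 in

x_c = 37.28 in, y_c = 41.30 in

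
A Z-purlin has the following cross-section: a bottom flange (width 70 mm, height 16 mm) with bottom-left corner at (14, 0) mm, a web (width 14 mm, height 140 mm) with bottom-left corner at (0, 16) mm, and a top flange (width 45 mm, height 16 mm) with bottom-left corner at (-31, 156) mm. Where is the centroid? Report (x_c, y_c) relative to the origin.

x_c = 16.44 mm, y_c = 77.79 mm

bottom flange: A = 70 × 16 = 1120.00, centroid at (49.00, 8.00).
web: A = 14 × 140 = 1960.00, centroid at (7.00, 86.00).
top flange: A = 45 × 16 = 720.00, centroid at (-8.50, 164.00).
ΣA = 3800.00 mm²
ΣAx_c = (1120.00)(49.00) + (1960.00)(7.00) + (720.00)(-8.50) = 62480.00 mm³
ΣAy_c = (1120.00)(8.00) + (1960.00)(86.00) + (720.00)(164.00) = 295600.00 mm³
x_c = 62480.00 / 3800.00 = 16.44 mm
y_c = 295600.00 / 3800.00 = 77.79 mm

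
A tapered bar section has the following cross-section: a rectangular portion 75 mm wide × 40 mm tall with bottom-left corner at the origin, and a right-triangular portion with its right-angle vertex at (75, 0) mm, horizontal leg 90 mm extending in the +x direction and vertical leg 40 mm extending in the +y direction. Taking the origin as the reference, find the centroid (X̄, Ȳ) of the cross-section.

X̄ = 62.81 mm, Ȳ = 17.50 mm

rectangular portion: A = 75 × 40 = 3000.00, centroid at (37.50, 20.00).
triangular portion: A = ½·90·40 = 1800.00, centroid at (105.00, 13.33).
ΣA = 4800.00 mm²
ΣAX̄ = (3000.00)(37.50) + (1800.00)(105.00) = 301500.00 mm³
ΣAȲ = (3000.00)(20.00) + (1800.00)(13.33) = 84000.00 mm³
X̄ = 301500.00 / 4800.00 = 62.81 mm
Ȳ = 84000.00 / 4800.00 = 17.50 mm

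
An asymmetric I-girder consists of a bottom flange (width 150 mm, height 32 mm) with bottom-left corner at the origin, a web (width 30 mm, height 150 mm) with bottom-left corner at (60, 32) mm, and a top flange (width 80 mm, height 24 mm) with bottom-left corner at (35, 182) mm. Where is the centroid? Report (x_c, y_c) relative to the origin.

x_c = 75.00 mm, y_c = 82.96 mm

Part | A | x̄ᵢ | ȳᵢ | A·x̄ᵢ | A·ȳᵢ
bottom flange | 4800.00 | 75.00 | 16.00 | 360000.00 | 76800.00
web | 4500.00 | 75.00 | 107.00 | 337500.00 | 481500.00
top flange | 1920.00 | 75.00 | 194.00 | 144000.00 | 372480.00
Σ | 11220.00 |  |  | 841500.00 | 930780.00
x_c = 841500.00 / 11220.00 = 75.00 mm
y_c = 930780.00 / 11220.00 = 82.96 mm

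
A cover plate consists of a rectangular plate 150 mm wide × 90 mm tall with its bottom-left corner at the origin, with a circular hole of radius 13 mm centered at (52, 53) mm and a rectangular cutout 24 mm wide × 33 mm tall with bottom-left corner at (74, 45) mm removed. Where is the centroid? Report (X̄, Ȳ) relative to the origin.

plate: A = 150 × 90 = 13500.00, centroid at (75.00, 45.00).
hole 1: A = −π·13² = -530.93, centroid at (52.00, 53.00).
hole 2: A = −(24 × 33) = -792.00, centroid at (86.00, 61.50).
ΣA = 12177.07 mm², ΣAX̄ = 916779.68 mm³, ΣAȲ = 530652.75 mm³.
X̄ = 916779.68/12177.07 = 75.29 mm; Ȳ = 530652.75/12177.07 = 43.58 mm.

X̄ = 75.29 mm, Ȳ = 43.58 mm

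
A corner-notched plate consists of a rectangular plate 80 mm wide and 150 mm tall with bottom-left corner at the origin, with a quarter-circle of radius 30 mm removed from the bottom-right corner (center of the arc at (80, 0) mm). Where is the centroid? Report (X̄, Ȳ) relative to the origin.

X̄ = 38.29 mm, Ȳ = 78.90 mm

plate: A = 80 × 150 = 12000.00, centroid at (40.00, 75.00).
removed quarter-circle: A = −¼π·30² = -706.86, centroid at (67.27, 12.73).
ΣA = 11293.14 mm², ΣAX̄ = 432451.33 mm³, ΣAȲ = 891000.00 mm³.
X̄ = 432451.33/11293.14 = 38.29 mm; Ȳ = 891000.00/11293.14 = 78.90 mm.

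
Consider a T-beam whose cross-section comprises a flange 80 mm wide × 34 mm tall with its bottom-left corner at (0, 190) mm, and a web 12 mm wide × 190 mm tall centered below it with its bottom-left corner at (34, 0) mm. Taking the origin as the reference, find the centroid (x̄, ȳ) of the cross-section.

Part | A | x̄ᵢ | ȳᵢ | A·x̄ᵢ | A·ȳᵢ
web | 2280.00 | 40.00 | 95.00 | 91200.00 | 216600.00
flange | 2720.00 | 40.00 | 207.00 | 108800.00 | 563040.00
Σ | 5000.00 |  |  | 200000.00 | 779640.00
x̄ = 200000.00 / 5000.00 = 40.00 mm
ȳ = 779640.00 / 5000.00 = 155.93 mm

x̄ = 40.00 mm, ȳ = 155.93 mm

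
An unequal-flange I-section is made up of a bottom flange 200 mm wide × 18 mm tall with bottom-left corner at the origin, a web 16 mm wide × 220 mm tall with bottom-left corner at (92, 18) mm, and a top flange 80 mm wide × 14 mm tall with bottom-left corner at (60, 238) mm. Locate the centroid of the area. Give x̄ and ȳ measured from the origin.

x̄ = 100.00 mm, ȳ = 91.91 mm

bottom flange: A = 200 × 18 = 3600.00, centroid at (100.00, 9.00).
web: A = 16 × 220 = 3520.00, centroid at (100.00, 128.00).
top flange: A = 80 × 14 = 1120.00, centroid at (100.00, 245.00).
ΣA = 8240.00 mm², ΣAx̄ = 824000.00 mm³, ΣAȳ = 757360.00 mm³.
x̄ = 824000.00/8240.00 = 100.00 mm; ȳ = 757360.00/8240.00 = 91.91 mm.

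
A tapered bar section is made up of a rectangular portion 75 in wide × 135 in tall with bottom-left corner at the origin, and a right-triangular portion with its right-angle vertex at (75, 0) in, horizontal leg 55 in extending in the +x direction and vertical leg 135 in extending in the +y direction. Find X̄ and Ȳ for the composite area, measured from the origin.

X̄ = 52.48 in, Ȳ = 61.46 in

Part | A | x̄ᵢ | ȳᵢ | A·x̄ᵢ | A·ȳᵢ
rectangular portion | 10125.00 | 37.50 | 67.50 | 379687.50 | 683437.50
triangular portion | 3712.50 | 93.33 | 45.00 | 346500.00 | 167062.50
Σ | 13837.50 |  |  | 726187.50 | 850500.00
X̄ = 726187.50 / 13837.50 = 52.48 in
Ȳ = 850500.00 / 13837.50 = 61.46 in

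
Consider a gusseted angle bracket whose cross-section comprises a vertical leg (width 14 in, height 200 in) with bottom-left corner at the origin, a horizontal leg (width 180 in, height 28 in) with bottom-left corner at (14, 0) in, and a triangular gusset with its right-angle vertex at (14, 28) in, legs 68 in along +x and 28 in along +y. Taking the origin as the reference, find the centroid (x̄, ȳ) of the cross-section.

vertical leg: A = 14 × 200 = 2800.00, centroid at (7.00, 100.00).
horizontal leg: A = 180 × 28 = 5040.00, centroid at (104.00, 14.00).
gusset: A = ½·68·28 = 952.00, centroid at (36.67, 37.33).
ΣA = 8792.00 in²
ΣAx̄ = (2800.00)(7.00) + (5040.00)(104.00) + (952.00)(36.67) = 578666.67 in³
ΣAȳ = (2800.00)(100.00) + (5040.00)(14.00) + (952.00)(37.33) = 386101.33 in³
x̄ = 578666.67 / 8792.00 = 65.82 in
ȳ = 386101.33 / 8792.00 = 43.92 in

x̄ = 65.82 in, ȳ = 43.92 in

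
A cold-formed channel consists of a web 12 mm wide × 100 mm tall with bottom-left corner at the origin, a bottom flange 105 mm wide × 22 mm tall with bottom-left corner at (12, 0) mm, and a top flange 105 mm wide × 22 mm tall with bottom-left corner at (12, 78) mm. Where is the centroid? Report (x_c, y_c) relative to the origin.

Part | A | x̄ᵢ | ȳᵢ | A·x̄ᵢ | A·ȳᵢ
web | 1200.00 | 6.00 | 50.00 | 7200.00 | 60000.00
bottom flange | 2310.00 | 64.50 | 11.00 | 148995.00 | 25410.00
top flange | 2310.00 | 64.50 | 89.00 | 148995.00 | 205590.00
Σ | 5820.00 |  |  | 305190.00 | 291000.00
x_c = 305190.00 / 5820.00 = 52.44 mm
y_c = 291000.00 / 5820.00 = 50.00 mm

x_c = 52.44 mm, y_c = 50.00 mm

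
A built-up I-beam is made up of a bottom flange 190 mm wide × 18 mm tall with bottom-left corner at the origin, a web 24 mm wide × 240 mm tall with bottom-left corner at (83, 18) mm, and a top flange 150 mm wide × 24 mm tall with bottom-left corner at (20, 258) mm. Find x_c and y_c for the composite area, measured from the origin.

x_c = 95.00 mm, y_c = 140.66 mm

bottom flange: A = 190 × 18 = 3420.00, centroid at (95.00, 9.00).
web: A = 24 × 240 = 5760.00, centroid at (95.00, 138.00).
top flange: A = 150 × 24 = 3600.00, centroid at (95.00, 270.00).
ΣA = 12780.00 mm²
ΣAx_c = (3420.00)(95.00) + (5760.00)(95.00) + (3600.00)(95.00) = 1214100.00 mm³
ΣAy_c = (3420.00)(9.00) + (5760.00)(138.00) + (3600.00)(270.00) = 1797660.00 mm³
x_c = 1214100.00 / 12780.00 = 95.00 mm
y_c = 1797660.00 / 12780.00 = 140.66 mm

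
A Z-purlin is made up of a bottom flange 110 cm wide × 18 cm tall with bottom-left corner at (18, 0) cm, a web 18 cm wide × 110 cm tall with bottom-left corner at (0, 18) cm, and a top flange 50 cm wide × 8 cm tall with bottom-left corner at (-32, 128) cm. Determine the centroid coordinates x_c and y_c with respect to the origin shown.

bottom flange: A = 110 × 18 = 1980.00, centroid at (73.00, 9.00).
web: A = 18 × 110 = 1980.00, centroid at (9.00, 73.00).
top flange: A = 50 × 8 = 400.00, centroid at (-7.00, 132.00).
ΣA = 4360.00 cm²
ΣAx_c = (1980.00)(73.00) + (1980.00)(9.00) + (400.00)(-7.00) = 159560.00 cm³
ΣAy_c = (1980.00)(9.00) + (1980.00)(73.00) + (400.00)(132.00) = 215160.00 cm³
x_c = 159560.00 / 4360.00 = 36.60 cm
y_c = 215160.00 / 4360.00 = 49.35 cm

x_c = 36.60 cm, y_c = 49.35 cm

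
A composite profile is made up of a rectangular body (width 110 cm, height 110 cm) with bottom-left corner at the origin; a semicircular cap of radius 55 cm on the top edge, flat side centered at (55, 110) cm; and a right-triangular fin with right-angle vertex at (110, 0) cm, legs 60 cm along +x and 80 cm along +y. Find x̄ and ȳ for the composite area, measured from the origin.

Part | A | x̄ᵢ | ȳᵢ | A·x̄ᵢ | A·ȳᵢ
rectangular body | 12100.00 | 55.00 | 55.00 | 665500.00 | 665500.00
semicircular top | 4751.66 | 55.00 | 133.34 | 261341.24 | 633599.14
triangular fin | 2400.00 | 130.00 | 26.67 | 312000.00 | 64000.00
Σ | 19251.66 |  |  | 1238841.24 | 1363099.14
x̄ = 1238841.24 / 19251.66 = 64.35 cm
ȳ = 1363099.14 / 19251.66 = 70.80 cm

x̄ = 64.35 cm, ȳ = 70.80 cm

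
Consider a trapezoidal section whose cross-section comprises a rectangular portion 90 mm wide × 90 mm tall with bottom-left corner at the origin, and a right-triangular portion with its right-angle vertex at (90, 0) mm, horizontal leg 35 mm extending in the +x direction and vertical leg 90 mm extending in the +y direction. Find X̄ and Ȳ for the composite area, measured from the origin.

X̄ = 54.22 mm, Ȳ = 42.56 mm

rectangular portion: A = 90 × 90 = 8100.00, centroid at (45.00, 45.00).
triangular portion: A = ½·35·90 = 1575.00, centroid at (101.67, 30.00).
ΣA = 9675.00 mm²
ΣAX̄ = (8100.00)(45.00) + (1575.00)(101.67) = 524625.00 mm³
ΣAȲ = (8100.00)(45.00) + (1575.00)(30.00) = 411750.00 mm³
X̄ = 524625.00 / 9675.00 = 54.22 mm
Ȳ = 411750.00 / 9675.00 = 42.56 mm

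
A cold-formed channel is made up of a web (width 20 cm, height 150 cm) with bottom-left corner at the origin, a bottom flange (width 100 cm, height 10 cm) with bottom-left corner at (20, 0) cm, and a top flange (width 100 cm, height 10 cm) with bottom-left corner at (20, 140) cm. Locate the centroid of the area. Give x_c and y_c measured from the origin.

x_c = 34.00 cm, y_c = 75.00 cm

Part | A | x̄ᵢ | ȳᵢ | A·x̄ᵢ | A·ȳᵢ
web | 3000.00 | 10.00 | 75.00 | 30000.00 | 225000.00
bottom flange | 1000.00 | 70.00 | 5.00 | 70000.00 | 5000.00
top flange | 1000.00 | 70.00 | 145.00 | 70000.00 | 145000.00
Σ | 5000.00 |  |  | 170000.00 | 375000.00
x_c = 170000.00 / 5000.00 = 34.00 cm
y_c = 375000.00 / 5000.00 = 75.00 cm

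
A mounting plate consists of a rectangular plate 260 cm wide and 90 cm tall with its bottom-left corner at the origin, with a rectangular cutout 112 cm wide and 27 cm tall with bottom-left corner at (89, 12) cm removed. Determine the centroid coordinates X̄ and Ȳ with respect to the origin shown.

X̄ = 127.77 cm, Ȳ = 47.89 cm

plate: A = 260 × 90 = 23400.00, centroid at (130.00, 45.00).
hole: A = −(112 × 27) = -3024.00, centroid at (145.00, 25.50).
ΣA = 20376.00 cm²
ΣAX̄ = (23400.00)(130.00) + (-3024.00)(145.00) = 2603520.00 cm³
ΣAȲ = (23400.00)(45.00) + (-3024.00)(25.50) = 975888.00 cm³
X̄ = 2603520.00 / 20376.00 = 127.77 cm
Ȳ = 975888.00 / 20376.00 = 47.89 cm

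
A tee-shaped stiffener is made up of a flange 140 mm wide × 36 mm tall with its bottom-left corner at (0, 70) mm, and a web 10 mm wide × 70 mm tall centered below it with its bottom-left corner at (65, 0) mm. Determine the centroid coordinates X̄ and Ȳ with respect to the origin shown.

web: A = 10 × 70 = 700.00, centroid at (70.00, 35.00).
flange: A = 140 × 36 = 5040.00, centroid at (70.00, 88.00).
ΣA = 5740.00 mm², ΣAX̄ = 401800.00 mm³, ΣAȲ = 468020.00 mm³.
X̄ = 401800.00/5740.00 = 70.00 mm; Ȳ = 468020.00/5740.00 = 81.54 mm.

X̄ = 70.00 mm, Ȳ = 81.54 mm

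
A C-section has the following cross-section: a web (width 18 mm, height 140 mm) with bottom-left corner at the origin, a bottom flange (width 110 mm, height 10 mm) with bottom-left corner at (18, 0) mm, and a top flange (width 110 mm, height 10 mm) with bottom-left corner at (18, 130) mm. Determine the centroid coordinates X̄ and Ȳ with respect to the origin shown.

X̄ = 38.83 mm, Ȳ = 70.00 mm

Part | A | x̄ᵢ | ȳᵢ | A·x̄ᵢ | A·ȳᵢ
web | 2520.00 | 9.00 | 70.00 | 22680.00 | 176400.00
bottom flange | 1100.00 | 73.00 | 5.00 | 80300.00 | 5500.00
top flange | 1100.00 | 73.00 | 135.00 | 80300.00 | 148500.00
Σ | 4720.00 |  |  | 183280.00 | 330400.00
X̄ = 183280.00 / 4720.00 = 38.83 mm
Ȳ = 330400.00 / 4720.00 = 70.00 mm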